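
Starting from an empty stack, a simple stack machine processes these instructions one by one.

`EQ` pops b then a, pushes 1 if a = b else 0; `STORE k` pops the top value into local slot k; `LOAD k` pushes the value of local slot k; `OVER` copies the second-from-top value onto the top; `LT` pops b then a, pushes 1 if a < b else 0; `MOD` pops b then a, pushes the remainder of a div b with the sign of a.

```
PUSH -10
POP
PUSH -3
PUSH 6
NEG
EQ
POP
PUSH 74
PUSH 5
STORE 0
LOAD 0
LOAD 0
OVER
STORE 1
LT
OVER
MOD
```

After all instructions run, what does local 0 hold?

PUSH -10 → [-10]
POP      → []
PUSH -3  → [-3]
PUSH 6   → [-3, 6]
NEG      → [-3, -6]
EQ       → [0]
POP      → []
PUSH 74  → [74]
PUSH 5   → [74, 5]
STORE 0  → [74]
LOAD 0   → [74, 5]
LOAD 0   → [74, 5, 5]
OVER     → [74, 5, 5, 5]
STORE 1  → [74, 5, 5]
LT       → [74, 0]
OVER     → [74, 0, 74]
MOD      → [74, 0]

5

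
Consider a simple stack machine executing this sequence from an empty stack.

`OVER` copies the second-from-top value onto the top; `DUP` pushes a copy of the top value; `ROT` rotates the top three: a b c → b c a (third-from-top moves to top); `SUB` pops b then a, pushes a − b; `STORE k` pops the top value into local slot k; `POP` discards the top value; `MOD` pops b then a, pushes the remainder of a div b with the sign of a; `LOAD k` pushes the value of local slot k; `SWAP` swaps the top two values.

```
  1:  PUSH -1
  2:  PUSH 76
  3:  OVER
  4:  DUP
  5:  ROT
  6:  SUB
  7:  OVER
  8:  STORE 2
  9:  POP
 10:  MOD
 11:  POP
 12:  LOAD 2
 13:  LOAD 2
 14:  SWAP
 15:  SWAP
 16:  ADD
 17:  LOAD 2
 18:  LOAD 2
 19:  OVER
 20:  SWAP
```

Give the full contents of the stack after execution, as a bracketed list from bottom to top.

[-2, -1, -1, -1]

PUSH -1  -1
PUSH 76  -1 76
OVER     -1 76 -1
DUP      -1 76 -1 -1
ROT      -1 -1 -1 76
SUB      -1 -1 -77
OVER     -1 -1 -77 -1
STORE 2  -1 -1 -77
POP      -1 -1
MOD      0
POP      (empty)
LOAD 2   -1
LOAD 2   -1 -1
SWAP     -1 -1
SWAP     -1 -1
ADD      -2
LOAD 2   -2 -1
LOAD 2   -2 -1 -1
OVER     -2 -1 -1 -1
SWAP     -2 -1 -1 -1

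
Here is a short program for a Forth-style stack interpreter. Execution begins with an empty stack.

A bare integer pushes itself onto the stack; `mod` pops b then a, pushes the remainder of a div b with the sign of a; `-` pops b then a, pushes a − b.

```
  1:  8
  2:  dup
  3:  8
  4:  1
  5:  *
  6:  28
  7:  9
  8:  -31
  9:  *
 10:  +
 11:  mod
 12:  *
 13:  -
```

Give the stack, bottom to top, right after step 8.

8    8
dup  8 8
8    8 8 8
1    8 8 8 1
*    8 8 8
28   8 8 8 28
9    8 8 8 28 9
-31  8 8 8 28 9 -31

[8, 8, 8, 28, 9, -31]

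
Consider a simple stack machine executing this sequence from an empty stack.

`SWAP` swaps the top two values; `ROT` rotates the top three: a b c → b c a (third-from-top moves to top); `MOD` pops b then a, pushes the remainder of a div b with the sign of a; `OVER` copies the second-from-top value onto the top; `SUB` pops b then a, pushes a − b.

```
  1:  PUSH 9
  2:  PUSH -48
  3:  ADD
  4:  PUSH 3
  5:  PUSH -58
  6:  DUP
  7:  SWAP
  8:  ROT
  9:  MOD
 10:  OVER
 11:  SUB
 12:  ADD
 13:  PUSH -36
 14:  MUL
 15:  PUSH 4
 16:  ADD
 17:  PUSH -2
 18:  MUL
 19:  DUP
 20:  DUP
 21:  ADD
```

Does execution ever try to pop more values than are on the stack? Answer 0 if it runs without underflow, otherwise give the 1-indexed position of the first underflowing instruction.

PUSH 9   : [9]
PUSH -48 : [9, -48]
ADD      : [-39]
PUSH 3   : [-39, 3]
PUSH -58 : [-39, 3, -58]
DUP      : [-39, 3, -58, -58]
SWAP     : [-39, 3, -58, -58]
ROT      : [-39, -58, -58, 3]
MOD      : [-39, -58, -1]
OVER     : [-39, -58, -1, -58]
SUB      : [-39, -58, 57]
ADD      : [-39, -1]
PUSH -36 : [-39, -1, -36]
MUL      : [-39, 36]
PUSH 4   : [-39, 36, 4]
ADD      : [-39, 40]
PUSH -2  : [-39, 40, -2]
MUL      : [-39, -80]
DUP      : [-39, -80, -80]
DUP      : [-39, -80, -80, -80]
ADD      : [-39, -80, -160]

0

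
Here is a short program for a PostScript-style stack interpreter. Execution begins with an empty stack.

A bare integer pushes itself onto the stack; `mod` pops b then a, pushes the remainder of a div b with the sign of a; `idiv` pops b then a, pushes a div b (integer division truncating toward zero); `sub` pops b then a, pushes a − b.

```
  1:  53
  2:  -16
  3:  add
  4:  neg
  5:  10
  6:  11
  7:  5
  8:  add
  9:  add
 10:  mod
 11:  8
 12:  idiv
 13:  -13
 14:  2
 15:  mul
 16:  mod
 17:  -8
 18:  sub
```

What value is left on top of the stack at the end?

7

53    [53]
-16   [53, -16]
add   [37]
neg   [-37]
10    [-37, 10]
11    [-37, 10, 11]
5     [-37, 10, 11, 5]
add   [-37, 10, 16]
add   [-37, 26]
mod   [-11]
8     [-11, 8]
idiv  [-1]
-13   [-1, -13]
2     [-1, -13, 2]
mul   [-1, -26]
mod   [-1]
-8    [-1, -8]
sub   [7]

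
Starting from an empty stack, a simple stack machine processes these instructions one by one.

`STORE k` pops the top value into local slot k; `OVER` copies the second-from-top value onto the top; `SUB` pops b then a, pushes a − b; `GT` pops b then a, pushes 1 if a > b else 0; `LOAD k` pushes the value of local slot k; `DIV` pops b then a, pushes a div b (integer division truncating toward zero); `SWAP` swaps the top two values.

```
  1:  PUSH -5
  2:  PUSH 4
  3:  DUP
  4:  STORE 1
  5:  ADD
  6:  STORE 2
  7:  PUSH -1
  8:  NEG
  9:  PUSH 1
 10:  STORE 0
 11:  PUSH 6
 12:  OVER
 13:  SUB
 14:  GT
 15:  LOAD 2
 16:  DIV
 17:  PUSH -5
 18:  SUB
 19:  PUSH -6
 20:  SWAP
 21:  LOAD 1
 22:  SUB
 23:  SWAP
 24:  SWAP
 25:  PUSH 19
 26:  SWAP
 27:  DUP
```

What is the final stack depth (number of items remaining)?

PUSH -5 → [-5]
PUSH 4  → [-5, 4]
DUP     → [-5, 4, 4]
STORE 1 → [-5, 4]
ADD     → [-1]
STORE 2 → []
PUSH -1 → [-1]
NEG     → [1]
PUSH 1  → [1, 1]
STORE 0 → [1]
PUSH 6  → [1, 6]
OVER    → [1, 6, 1]
SUB     → [1, 5]
GT      → [0]
LOAD 2  → [0, -1]
DIV     → [0]
PUSH -5 → [0, -5]
SUB     → [5]
PUSH -6 → [5, -6]
SWAP    → [-6, 5]
LOAD 1  → [-6, 5, 4]
SUB     → [-6, 1]
SWAP    → [1, -6]
SWAP    → [-6, 1]
PUSH 19 → [-6, 1, 19]
SWAP    → [-6, 19, 1]
DUP     → [-6, 19, 1, 1]

4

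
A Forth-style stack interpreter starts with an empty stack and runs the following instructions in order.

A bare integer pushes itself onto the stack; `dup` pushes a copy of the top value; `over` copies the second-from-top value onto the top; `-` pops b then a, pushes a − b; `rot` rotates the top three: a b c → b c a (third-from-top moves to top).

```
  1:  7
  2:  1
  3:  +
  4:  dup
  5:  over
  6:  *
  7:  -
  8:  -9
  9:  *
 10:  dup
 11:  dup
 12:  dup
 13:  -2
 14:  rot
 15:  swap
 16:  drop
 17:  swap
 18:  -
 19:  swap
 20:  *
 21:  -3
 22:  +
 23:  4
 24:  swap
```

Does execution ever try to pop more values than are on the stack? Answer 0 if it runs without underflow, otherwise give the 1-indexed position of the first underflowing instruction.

0

7    -> [7]
1    -> [7, 1]
+    -> [8]
dup  -> [8, 8]
over -> [8, 8, 8]
*    -> [8, 64]
-    -> [-56]
-9   -> [-56, -9]
*    -> [504]
dup  -> [504, 504]
dup  -> [504, 504, 504]
dup  -> [504, 504, 504, 504]
-2   -> [504, 504, 504, 504, -2]
rot  -> [504, 504, 504, -2, 504]
swap -> [504, 504, 504, 504, -2]
drop -> [504, 504, 504, 504]
swap -> [504, 504, 504, 504]
-    -> [504, 504, 0]
swap -> [504, 0, 504]
*    -> [504, 0]
-3   -> [504, 0, -3]
+    -> [504, -3]
4    -> [504, -3, 4]
swap -> [504, 4, -3]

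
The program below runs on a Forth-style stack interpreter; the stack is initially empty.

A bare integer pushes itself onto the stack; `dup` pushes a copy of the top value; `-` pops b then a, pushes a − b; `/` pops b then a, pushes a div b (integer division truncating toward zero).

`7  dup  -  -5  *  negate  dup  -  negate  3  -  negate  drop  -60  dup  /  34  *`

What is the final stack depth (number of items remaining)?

1

7      → [7]
dup    → [7, 7]
-      → [0]
-5     → [0, -5]
*      → [0]
negate → [0]
dup    → [0, 0]
-      → [0]
negate → [0]
3      → [0, 3]
-      → [-3]
negate → [3]
drop   → []
-60    → [-60]
dup    → [-60, -60]
/      → [1]
34     → [1, 34]
*      → [34]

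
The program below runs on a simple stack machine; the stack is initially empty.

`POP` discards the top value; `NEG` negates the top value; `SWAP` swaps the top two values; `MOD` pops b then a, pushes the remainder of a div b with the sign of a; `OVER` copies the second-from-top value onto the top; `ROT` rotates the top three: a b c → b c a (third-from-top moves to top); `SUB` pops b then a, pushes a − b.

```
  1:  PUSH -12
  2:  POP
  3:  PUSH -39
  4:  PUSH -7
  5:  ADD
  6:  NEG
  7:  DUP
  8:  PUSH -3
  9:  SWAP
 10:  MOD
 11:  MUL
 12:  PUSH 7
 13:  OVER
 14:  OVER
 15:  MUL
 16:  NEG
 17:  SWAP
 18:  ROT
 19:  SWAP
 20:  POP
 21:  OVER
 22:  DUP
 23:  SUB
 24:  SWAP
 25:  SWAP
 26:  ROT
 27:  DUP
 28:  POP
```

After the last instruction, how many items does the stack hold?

PUSH -12  -12
POP       (empty)
PUSH -39  -39
PUSH -7   -39 -7
ADD       -46
NEG       46
DUP       46 46
PUSH -3   46 46 -3
SWAP      46 -3 46
MOD       46 -3
MUL       -138
PUSH 7    -138 7
OVER      -138 7 -138
OVER      -138 7 -138 7
MUL       -138 7 -966
NEG       -138 7 966
SWAP      -138 966 7
ROT       966 7 -138
SWAP      966 -138 7
POP       966 -138
OVER      966 -138 966
DUP       966 -138 966 966
SUB       966 -138 0
SWAP      966 0 -138
SWAP      966 -138 0
ROT       -138 0 966
DUP       -138 0 966 966
POP       -138 0 966

3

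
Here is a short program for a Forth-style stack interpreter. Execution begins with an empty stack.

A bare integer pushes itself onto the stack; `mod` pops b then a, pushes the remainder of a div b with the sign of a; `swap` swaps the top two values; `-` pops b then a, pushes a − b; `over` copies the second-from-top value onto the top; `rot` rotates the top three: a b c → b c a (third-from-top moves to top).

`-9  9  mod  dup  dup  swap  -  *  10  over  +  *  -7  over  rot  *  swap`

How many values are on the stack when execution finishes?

-9   → -9
9    → -9 9
mod  → 0
dup  → 0 0
dup  → 0 0 0
swap → 0 0 0
-    → 0 0
*    → 0
10   → 0 10
over → 0 10 0
+    → 0 10
*    → 0
-7   → 0 -7
over → 0 -7 0
rot  → -7 0 0
*    → -7 0
swap → 0 -7

2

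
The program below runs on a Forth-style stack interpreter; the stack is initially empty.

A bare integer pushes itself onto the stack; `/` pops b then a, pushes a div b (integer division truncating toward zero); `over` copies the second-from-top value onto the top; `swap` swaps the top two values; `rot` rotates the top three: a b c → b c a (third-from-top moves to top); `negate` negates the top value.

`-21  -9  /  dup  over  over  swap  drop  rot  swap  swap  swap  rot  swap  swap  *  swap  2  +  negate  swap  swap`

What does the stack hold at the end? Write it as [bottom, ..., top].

-21    : -21
-9     : -21 -9
/      : 2
dup    : 2 2
over   : 2 2 2
over   : 2 2 2 2
swap   : 2 2 2 2
drop   : 2 2 2
rot    : 2 2 2
swap   : 2 2 2
swap   : 2 2 2
swap   : 2 2 2
rot    : 2 2 2
swap   : 2 2 2
swap   : 2 2 2
*      : 2 4
swap   : 4 2
2      : 4 2 2
+      : 4 4
negate : 4 -4
swap   : -4 4
swap   : 4 -4

[4, -4]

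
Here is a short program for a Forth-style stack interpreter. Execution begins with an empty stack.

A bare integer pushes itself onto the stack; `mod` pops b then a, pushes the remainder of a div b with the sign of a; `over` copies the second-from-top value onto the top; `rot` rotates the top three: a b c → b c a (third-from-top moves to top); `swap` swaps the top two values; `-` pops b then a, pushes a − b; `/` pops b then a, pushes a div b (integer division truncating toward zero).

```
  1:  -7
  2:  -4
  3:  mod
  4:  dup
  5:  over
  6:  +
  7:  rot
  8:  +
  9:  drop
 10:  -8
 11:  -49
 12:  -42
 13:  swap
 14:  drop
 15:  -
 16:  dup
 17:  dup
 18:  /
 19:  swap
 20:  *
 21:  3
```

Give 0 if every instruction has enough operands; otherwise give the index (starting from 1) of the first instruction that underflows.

-7   → [-7]
-4   → [-7, -4]
mod  → [-3]
dup  → [-3, -3]
over → [-3, -3, -3]
+    → [-3, -6]
rot  — needs 3 operands, stack has 2 → underflow

7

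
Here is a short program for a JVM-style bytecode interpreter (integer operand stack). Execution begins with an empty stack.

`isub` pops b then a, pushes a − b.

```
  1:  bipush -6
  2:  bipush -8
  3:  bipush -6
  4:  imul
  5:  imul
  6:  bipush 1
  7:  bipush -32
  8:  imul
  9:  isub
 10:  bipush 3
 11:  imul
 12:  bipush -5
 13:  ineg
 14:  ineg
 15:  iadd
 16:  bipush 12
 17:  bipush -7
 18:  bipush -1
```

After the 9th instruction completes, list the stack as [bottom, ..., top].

[-256]

bipush -6   -6
bipush -8   -6 -8
bipush -6   -6 -8 -6
imul        -6 48
imul        -288
bipush 1    -288 1
bipush -32  -288 1 -32
imul        -288 -32
isub        -256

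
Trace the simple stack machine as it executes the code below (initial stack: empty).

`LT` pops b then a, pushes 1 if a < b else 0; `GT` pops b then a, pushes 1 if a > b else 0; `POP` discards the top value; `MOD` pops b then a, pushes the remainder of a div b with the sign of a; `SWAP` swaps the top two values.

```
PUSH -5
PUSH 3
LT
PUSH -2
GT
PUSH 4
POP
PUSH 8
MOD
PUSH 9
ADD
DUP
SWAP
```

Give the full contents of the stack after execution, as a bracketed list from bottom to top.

PUSH -5 → -5
PUSH 3  → -5 3
LT      → 1
PUSH -2 → 1 -2
GT      → 1
PUSH 4  → 1 4
POP     → 1
PUSH 8  → 1 8
MOD     → 1
PUSH 9  → 1 9
ADD     → 10
DUP     → 10 10
SWAP    → 10 10

[10, 10]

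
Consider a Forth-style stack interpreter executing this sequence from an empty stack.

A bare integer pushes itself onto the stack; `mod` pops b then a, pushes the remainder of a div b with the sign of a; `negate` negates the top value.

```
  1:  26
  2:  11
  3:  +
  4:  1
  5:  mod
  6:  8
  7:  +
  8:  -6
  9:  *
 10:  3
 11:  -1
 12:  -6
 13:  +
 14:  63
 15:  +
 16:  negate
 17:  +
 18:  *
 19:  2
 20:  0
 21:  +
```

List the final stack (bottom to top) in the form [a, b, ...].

[2544, 2]

26      [26]
11      [26, 11]
+       [37]
1       [37, 1]
mod     [0]
8       [0, 8]
+       [8]
-6      [8, -6]
*       [-48]
3       [-48, 3]
-1      [-48, 3, -1]
-6      [-48, 3, -1, -6]
+       [-48, 3, -7]
63      [-48, 3, -7, 63]
+       [-48, 3, 56]
negate  [-48, 3, -56]
+       [-48, -53]
*       [2544]
2       [2544, 2]
0       [2544, 2, 0]
+       [2544, 2]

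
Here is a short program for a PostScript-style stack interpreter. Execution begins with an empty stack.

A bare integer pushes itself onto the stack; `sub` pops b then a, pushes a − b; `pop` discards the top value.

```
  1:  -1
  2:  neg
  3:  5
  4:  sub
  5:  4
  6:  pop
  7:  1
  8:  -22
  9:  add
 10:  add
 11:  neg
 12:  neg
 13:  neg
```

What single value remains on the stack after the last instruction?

25

-1   -1
neg  1
5    1 5
sub  -4
4    -4 4
pop  -4
1    -4 1
-22  -4 1 -22
add  -4 -21
add  -25
neg  25
neg  -25
neg  25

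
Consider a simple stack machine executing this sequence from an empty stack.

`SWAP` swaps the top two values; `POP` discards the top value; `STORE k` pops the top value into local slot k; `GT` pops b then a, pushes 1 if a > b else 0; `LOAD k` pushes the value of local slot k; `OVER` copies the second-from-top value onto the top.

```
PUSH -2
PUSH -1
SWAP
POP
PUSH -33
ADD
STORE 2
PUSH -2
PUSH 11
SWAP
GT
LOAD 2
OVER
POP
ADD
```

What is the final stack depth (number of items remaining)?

PUSH -2  → -2
PUSH -1  → -2 -1
SWAP     → -1 -2
POP      → -1
PUSH -33 → -1 -33
ADD      → -34
STORE 2  → (empty)
PUSH -2  → -2
PUSH 11  → -2 11
SWAP     → 11 -2
GT       → 1
LOAD 2   → 1 -34
OVER     → 1 -34 1
POP      → 1 -34
ADD      → -33

1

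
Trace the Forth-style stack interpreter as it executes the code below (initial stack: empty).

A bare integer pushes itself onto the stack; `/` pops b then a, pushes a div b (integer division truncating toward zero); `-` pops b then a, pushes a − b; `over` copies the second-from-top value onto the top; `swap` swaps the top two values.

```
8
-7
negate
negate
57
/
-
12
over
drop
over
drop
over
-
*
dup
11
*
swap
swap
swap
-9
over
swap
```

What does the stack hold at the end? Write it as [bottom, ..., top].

[352, 32, 32, -9]

8      → [8]
-7     → [8, -7]
negate → [8, 7]
negate → [8, -7]
57     → [8, -7, 57]
/      → [8, 0]
-      → [8]
12     → [8, 12]
over   → [8, 12, 8]
drop   → [8, 12]
over   → [8, 12, 8]
drop   → [8, 12]
over   → [8, 12, 8]
-      → [8, 4]
*      → [32]
dup    → [32, 32]
11     → [32, 32, 11]
*      → [32, 352]
swap   → [352, 32]
swap   → [32, 352]
swap   → [352, 32]
-9     → [352, 32, -9]
over   → [352, 32, -9, 32]
swap   → [352, 32, 32, -9]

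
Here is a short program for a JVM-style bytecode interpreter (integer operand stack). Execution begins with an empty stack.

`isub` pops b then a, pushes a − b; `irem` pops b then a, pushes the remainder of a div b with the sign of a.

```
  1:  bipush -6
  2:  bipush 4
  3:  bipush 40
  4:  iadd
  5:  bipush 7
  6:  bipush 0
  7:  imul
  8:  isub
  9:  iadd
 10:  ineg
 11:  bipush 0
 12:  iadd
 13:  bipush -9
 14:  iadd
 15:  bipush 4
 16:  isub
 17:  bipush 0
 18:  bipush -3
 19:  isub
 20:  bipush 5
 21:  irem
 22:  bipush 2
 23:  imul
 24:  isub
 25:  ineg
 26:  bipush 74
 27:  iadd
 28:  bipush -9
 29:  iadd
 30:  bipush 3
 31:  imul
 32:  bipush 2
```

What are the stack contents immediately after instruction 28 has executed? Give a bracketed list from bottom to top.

[131, -9]

bipush -6  -6
bipush 4   -6 4
bipush 40  -6 4 40
iadd       -6 44
bipush 7   -6 44 7
bipush 0   -6 44 7 0
imul       -6 44 0
isub       -6 44
iadd       38
ineg       -38
bipush 0   -38 0
iadd       -38
bipush -9  -38 -9
iadd       -47
bipush 4   -47 4
isub       -51
bipush 0   -51 0
bipush -3  -51 0 -3
isub       -51 3
bipush 5   -51 3 5
irem       -51 3
bipush 2   -51 3 2
imul       -51 6
isub       -57
ineg       57
bipush 74  57 74
iadd       131
bipush -9  131 -9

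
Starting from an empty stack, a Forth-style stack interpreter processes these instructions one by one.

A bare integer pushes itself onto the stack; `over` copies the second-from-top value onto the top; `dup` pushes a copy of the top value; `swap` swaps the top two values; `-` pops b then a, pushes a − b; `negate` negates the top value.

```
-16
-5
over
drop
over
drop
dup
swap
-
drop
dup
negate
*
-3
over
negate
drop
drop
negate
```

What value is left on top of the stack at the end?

-16    -> [-16]
-5     -> [-16, -5]
over   -> [-16, -5, -16]
drop   -> [-16, -5]
over   -> [-16, -5, -16]
drop   -> [-16, -5]
dup    -> [-16, -5, -5]
swap   -> [-16, -5, -5]
-      -> [-16, 0]
drop   -> [-16]
dup    -> [-16, -16]
negate -> [-16, 16]
*      -> [-256]
-3     -> [-256, -3]
over   -> [-256, -3, -256]
negate -> [-256, -3, 256]
drop   -> [-256, -3]
drop   -> [-256]
negate -> [256]

256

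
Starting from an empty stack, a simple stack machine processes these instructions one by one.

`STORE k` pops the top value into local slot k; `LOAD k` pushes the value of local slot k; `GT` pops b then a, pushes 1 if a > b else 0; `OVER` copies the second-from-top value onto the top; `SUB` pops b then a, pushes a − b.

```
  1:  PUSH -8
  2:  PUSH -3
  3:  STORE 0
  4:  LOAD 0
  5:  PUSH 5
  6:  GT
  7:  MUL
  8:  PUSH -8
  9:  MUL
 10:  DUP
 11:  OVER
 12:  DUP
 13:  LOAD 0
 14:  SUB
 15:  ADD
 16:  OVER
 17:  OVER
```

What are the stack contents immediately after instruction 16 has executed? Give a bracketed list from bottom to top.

[0, 0, 3, 0]

PUSH -8 : -8
PUSH -3 : -8 -3
STORE 0 : -8
LOAD 0  : -8 -3
PUSH 5  : -8 -3 5
GT      : -8 0
MUL     : 0
PUSH -8 : 0 -8
MUL     : 0
DUP     : 0 0
OVER    : 0 0 0
DUP     : 0 0 0 0
LOAD 0  : 0 0 0 0 -3
SUB     : 0 0 0 3
ADD     : 0 0 3
OVER    : 0 0 3 0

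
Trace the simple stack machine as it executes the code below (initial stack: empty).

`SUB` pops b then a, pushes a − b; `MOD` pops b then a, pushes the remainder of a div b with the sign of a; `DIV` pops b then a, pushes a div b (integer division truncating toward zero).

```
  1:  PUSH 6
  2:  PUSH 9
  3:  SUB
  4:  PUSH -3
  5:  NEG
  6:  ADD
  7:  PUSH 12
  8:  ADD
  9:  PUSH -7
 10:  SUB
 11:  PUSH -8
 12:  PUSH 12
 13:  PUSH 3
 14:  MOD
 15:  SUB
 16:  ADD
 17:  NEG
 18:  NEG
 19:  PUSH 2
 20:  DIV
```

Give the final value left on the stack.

5

PUSH 6  -> [6]
PUSH 9  -> [6, 9]
SUB     -> [-3]
PUSH -3 -> [-3, -3]
NEG     -> [-3, 3]
ADD     -> [0]
PUSH 12 -> [0, 12]
ADD     -> [12]
PUSH -7 -> [12, -7]
SUB     -> [19]
PUSH -8 -> [19, -8]
PUSH 12 -> [19, -8, 12]
PUSH 3  -> [19, -8, 12, 3]
MOD     -> [19, -8, 0]
SUB     -> [19, -8]
ADD     -> [11]
NEG     -> [-11]
NEG     -> [11]
PUSH 2  -> [11, 2]
DIV     -> [5]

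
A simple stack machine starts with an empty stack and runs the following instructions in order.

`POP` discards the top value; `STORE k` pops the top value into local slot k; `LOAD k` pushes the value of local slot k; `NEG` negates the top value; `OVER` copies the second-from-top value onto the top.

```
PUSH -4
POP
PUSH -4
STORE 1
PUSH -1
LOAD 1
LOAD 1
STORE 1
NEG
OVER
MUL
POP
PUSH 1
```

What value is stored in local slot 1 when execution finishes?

-4

PUSH -4 → -4
POP     → (empty)
PUSH -4 → -4
STORE 1 → (empty)
PUSH -1 → -1
LOAD 1  → -1 -4
LOAD 1  → -1 -4 -4
STORE 1 → -1 -4
NEG     → -1 4
OVER    → -1 4 -1
MUL     → -1 -4
POP     → -1
PUSH 1  → -1 1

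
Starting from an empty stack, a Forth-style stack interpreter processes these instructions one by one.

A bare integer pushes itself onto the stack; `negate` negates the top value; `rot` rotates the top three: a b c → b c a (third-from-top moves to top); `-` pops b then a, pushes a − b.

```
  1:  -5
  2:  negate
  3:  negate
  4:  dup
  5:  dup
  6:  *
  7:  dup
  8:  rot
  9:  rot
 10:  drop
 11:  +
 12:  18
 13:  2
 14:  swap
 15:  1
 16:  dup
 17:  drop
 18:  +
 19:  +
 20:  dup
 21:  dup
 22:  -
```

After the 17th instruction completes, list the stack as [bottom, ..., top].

-5     → [-5]
negate → [5]
negate → [-5]
dup    → [-5, -5]
dup    → [-5, -5, -5]
*      → [-5, 25]
dup    → [-5, 25, 25]
rot    → [25, 25, -5]
rot    → [25, -5, 25]
drop   → [25, -5]
+      → [20]
18     → [20, 18]
2      → [20, 18, 2]
swap   → [20, 2, 18]
1      → [20, 2, 18, 1]
dup    → [20, 2, 18, 1, 1]
drop   → [20, 2, 18, 1]

[20, 2, 18, 1]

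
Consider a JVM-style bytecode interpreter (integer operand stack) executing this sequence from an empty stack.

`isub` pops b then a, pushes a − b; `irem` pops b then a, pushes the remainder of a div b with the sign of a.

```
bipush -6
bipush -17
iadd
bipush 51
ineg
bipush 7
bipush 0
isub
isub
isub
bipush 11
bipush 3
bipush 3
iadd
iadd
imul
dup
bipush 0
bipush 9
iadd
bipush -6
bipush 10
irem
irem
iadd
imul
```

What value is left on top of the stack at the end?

355810

bipush -6  : [-6]
bipush -17 : [-6, -17]
iadd       : [-23]
bipush 51  : [-23, 51]
ineg       : [-23, -51]
bipush 7   : [-23, -51, 7]
bipush 0   : [-23, -51, 7, 0]
isub       : [-23, -51, 7]
isub       : [-23, -58]
isub       : [35]
bipush 11  : [35, 11]
bipush 3   : [35, 11, 3]
bipush 3   : [35, 11, 3, 3]
iadd       : [35, 11, 6]
iadd       : [35, 17]
imul       : [595]
dup        : [595, 595]
bipush 0   : [595, 595, 0]
bipush 9   : [595, 595, 0, 9]
iadd       : [595, 595, 9]
bipush -6  : [595, 595, 9, -6]
bipush 10  : [595, 595, 9, -6, 10]
irem       : [595, 595, 9, -6]
irem       : [595, 595, 3]
iadd       : [595, 598]
imul       : [355810]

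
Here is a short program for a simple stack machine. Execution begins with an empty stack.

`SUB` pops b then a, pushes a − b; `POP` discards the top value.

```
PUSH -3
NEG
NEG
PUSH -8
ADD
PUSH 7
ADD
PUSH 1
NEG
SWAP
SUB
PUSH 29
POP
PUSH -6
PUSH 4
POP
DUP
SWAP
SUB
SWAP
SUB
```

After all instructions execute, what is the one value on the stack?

-3

PUSH -3  -3
NEG      3
NEG      -3
PUSH -8  -3 -8
ADD      -11
PUSH 7   -11 7
ADD      -4
PUSH 1   -4 1
NEG      -4 -1
SWAP     -1 -4
SUB      3
PUSH 29  3 29
POP      3
PUSH -6  3 -6
PUSH 4   3 -6 4
POP      3 -6
DUP      3 -6 -6
SWAP     3 -6 -6
SUB      3 0
SWAP     0 3
SUB      -3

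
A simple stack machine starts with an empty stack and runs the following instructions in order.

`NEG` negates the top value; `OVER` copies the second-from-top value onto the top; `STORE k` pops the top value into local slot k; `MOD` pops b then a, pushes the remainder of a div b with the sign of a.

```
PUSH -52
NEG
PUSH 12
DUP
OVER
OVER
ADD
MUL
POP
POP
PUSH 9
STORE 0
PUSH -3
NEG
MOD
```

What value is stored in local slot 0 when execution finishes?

PUSH -52 → -52
NEG      → 52
PUSH 12  → 52 12
DUP      → 52 12 12
OVER     → 52 12 12 12
OVER     → 52 12 12 12 12
ADD      → 52 12 12 24
MUL      → 52 12 288
POP      → 52 12
POP      → 52
PUSH 9   → 52 9
STORE 0  → 52
PUSH -3  → 52 -3
NEG      → 52 3
MOD      → 1

9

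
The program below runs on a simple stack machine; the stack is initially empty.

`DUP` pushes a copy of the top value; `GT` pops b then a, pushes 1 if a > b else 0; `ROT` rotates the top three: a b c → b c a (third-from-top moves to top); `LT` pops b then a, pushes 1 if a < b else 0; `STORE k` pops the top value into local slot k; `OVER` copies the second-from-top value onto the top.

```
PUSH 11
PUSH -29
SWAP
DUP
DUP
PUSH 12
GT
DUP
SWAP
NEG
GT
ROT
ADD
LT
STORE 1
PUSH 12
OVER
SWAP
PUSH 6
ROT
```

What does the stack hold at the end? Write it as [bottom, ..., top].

[-29, 12, 6, -29]

PUSH 11  -> [11]
PUSH -29 -> [11, -29]
SWAP     -> [-29, 11]
DUP      -> [-29, 11, 11]
DUP      -> [-29, 11, 11, 11]
PUSH 12  -> [-29, 11, 11, 11, 12]
GT       -> [-29, 11, 11, 0]
DUP      -> [-29, 11, 11, 0, 0]
SWAP     -> [-29, 11, 11, 0, 0]
NEG      -> [-29, 11, 11, 0, 0]
GT       -> [-29, 11, 11, 0]
ROT      -> [-29, 11, 0, 11]
ADD      -> [-29, 11, 11]
LT       -> [-29, 0]
STORE 1  -> [-29]
PUSH 12  -> [-29, 12]
OVER     -> [-29, 12, -29]
SWAP     -> [-29, -29, 12]
PUSH 6   -> [-29, -29, 12, 6]
ROT      -> [-29, 12, 6, -29]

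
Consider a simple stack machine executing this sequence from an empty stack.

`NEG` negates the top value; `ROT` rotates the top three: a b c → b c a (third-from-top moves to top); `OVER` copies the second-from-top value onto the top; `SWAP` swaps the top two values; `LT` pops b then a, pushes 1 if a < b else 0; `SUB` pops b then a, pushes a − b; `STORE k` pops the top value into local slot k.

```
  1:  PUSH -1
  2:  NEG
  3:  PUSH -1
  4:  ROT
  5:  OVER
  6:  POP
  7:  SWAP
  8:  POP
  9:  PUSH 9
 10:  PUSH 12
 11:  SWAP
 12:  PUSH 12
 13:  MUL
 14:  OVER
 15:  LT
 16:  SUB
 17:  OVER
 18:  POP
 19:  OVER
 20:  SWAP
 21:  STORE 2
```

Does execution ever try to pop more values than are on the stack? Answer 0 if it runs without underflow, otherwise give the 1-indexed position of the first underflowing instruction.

4

PUSH -1 → -1
NEG     → 1
PUSH -1 → 1 -1
ROT  — needs 3 operands, stack has 2 → underflow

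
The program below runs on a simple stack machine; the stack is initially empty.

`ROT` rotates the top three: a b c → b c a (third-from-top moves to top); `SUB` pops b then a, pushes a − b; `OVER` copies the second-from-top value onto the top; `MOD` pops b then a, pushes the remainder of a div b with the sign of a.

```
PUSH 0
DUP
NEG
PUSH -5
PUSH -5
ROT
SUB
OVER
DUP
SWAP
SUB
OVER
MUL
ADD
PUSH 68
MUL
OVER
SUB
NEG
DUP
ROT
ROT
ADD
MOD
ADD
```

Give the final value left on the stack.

PUSH 0  : 0
DUP     : 0 0
NEG     : 0 0
PUSH -5 : 0 0 -5
PUSH -5 : 0 0 -5 -5
ROT     : 0 -5 -5 0
SUB     : 0 -5 -5
OVER    : 0 -5 -5 -5
DUP     : 0 -5 -5 -5 -5
SWAP    : 0 -5 -5 -5 -5
SUB     : 0 -5 -5 0
OVER    : 0 -5 -5 0 -5
MUL     : 0 -5 -5 0
ADD     : 0 -5 -5
PUSH 68 : 0 -5 -5 68
MUL     : 0 -5 -340
OVER    : 0 -5 -340 -5
SUB     : 0 -5 -335
NEG     : 0 -5 335
DUP     : 0 -5 335 335
ROT     : 0 335 335 -5
ROT     : 0 335 -5 335
ADD     : 0 335 330
MOD     : 0 5
ADD     : 5

5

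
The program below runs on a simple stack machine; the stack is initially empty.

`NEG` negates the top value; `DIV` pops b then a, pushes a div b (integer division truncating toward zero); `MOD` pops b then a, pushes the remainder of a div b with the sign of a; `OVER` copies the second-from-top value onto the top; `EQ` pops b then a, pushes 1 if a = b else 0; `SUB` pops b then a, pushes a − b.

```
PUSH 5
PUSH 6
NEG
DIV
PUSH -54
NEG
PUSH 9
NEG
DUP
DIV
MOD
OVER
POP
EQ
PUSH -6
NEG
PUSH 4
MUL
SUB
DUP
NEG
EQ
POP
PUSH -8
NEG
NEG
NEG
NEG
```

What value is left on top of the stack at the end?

PUSH 5   -> [5]
PUSH 6   -> [5, 6]
NEG      -> [5, -6]
DIV      -> [0]
PUSH -54 -> [0, -54]
NEG      -> [0, 54]
PUSH 9   -> [0, 54, 9]
NEG      -> [0, 54, -9]
DUP      -> [0, 54, -9, -9]
DIV      -> [0, 54, 1]
MOD      -> [0, 0]
OVER     -> [0, 0, 0]
POP      -> [0, 0]
EQ       -> [1]
PUSH -6  -> [1, -6]
NEG      -> [1, 6]
PUSH 4   -> [1, 6, 4]
MUL      -> [1, 24]
SUB      -> [-23]
DUP      -> [-23, -23]
NEG      -> [-23, 23]
EQ       -> [0]
POP      -> []
PUSH -8  -> [-8]
NEG      -> [8]
NEG      -> [-8]
NEG      -> [8]
NEG      -> [-8]

-8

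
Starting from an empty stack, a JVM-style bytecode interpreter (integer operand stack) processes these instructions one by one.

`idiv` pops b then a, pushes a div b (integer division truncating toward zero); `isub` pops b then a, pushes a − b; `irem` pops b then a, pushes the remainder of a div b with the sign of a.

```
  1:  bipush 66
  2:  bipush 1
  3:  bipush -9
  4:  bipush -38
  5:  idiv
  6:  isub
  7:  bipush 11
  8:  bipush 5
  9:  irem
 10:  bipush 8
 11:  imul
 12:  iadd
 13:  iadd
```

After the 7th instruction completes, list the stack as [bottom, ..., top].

[66, 1, 11]

bipush 66  : [66]
bipush 1   : [66, 1]
bipush -9  : [66, 1, -9]
bipush -38 : [66, 1, -9, -38]
idiv       : [66, 1, 0]
isub       : [66, 1]
bipush 11  : [66, 1, 11]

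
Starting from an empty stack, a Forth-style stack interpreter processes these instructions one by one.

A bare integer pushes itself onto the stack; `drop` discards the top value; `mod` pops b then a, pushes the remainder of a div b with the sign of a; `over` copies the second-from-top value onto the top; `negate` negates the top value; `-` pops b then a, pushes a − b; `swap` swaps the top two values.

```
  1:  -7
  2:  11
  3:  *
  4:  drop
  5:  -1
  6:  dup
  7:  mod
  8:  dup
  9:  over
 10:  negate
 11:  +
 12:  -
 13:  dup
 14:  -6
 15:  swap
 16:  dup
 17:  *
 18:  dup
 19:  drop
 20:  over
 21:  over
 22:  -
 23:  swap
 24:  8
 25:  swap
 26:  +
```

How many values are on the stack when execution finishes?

-7     : -7
11     : -7 11
*      : -77
drop   : (empty)
-1     : -1
dup    : -1 -1
mod    : 0
dup    : 0 0
over   : 0 0 0
negate : 0 0 0
+      : 0 0
-      : 0
dup    : 0 0
-6     : 0 0 -6
swap   : 0 -6 0
dup    : 0 -6 0 0
*      : 0 -6 0
dup    : 0 -6 0 0
drop   : 0 -6 0
over   : 0 -6 0 -6
over   : 0 -6 0 -6 0
-      : 0 -6 0 -6
swap   : 0 -6 -6 0
8      : 0 -6 -6 0 8
swap   : 0 -6 -6 8 0
+      : 0 -6 -6 8

4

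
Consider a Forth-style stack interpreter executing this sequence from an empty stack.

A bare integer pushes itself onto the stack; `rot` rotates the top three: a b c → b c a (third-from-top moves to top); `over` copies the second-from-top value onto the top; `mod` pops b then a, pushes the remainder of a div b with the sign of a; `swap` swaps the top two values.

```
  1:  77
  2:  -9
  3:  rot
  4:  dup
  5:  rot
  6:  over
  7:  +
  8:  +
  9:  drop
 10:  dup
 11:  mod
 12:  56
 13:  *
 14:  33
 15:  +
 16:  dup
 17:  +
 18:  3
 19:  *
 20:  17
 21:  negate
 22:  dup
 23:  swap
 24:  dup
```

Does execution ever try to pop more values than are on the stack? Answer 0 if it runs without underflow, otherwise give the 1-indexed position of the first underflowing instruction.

3

77  77
-9  77 -9
rot  — needs 3 operands, stack has 2 → underflow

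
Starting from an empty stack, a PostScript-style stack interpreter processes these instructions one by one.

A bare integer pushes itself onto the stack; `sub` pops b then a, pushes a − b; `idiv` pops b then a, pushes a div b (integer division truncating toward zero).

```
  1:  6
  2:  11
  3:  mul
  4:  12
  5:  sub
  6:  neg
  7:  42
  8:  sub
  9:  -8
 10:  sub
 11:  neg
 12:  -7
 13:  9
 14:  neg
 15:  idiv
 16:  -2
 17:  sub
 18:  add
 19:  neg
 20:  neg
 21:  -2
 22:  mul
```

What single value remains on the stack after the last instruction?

6    → 6
11   → 6 11
mul  → 66
12   → 66 12
sub  → 54
neg  → -54
42   → -54 42
sub  → -96
-8   → -96 -8
sub  → -88
neg  → 88
-7   → 88 -7
9    → 88 -7 9
neg  → 88 -7 -9
idiv → 88 0
-2   → 88 0 -2
sub  → 88 2
add  → 90
neg  → -90
neg  → 90
-2   → 90 -2
mul  → -180

-180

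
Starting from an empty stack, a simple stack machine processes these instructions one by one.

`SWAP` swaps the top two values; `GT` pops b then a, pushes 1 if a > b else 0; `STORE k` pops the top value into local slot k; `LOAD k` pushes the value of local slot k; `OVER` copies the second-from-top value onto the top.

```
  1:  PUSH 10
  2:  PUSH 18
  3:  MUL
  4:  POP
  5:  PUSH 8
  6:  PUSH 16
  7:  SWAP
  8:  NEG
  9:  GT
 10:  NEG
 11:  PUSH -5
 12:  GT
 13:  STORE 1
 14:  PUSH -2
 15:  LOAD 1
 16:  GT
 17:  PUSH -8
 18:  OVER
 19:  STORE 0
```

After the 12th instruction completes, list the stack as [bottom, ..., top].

PUSH 10 → [10]
PUSH 18 → [10, 18]
MUL     → [180]
POP     → []
PUSH 8  → [8]
PUSH 16 → [8, 16]
SWAP    → [16, 8]
NEG     → [16, -8]
GT      → [1]
NEG     → [-1]
PUSH -5 → [-1, -5]
GT      → [1]

[1]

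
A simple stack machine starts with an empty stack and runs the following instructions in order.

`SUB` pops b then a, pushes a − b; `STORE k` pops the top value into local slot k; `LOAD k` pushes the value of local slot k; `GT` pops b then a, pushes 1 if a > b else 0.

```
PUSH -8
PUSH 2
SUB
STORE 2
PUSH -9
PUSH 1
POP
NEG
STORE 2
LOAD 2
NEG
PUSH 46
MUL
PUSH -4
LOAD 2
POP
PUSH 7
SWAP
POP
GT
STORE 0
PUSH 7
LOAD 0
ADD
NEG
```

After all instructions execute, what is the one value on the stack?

PUSH -8  -8
PUSH 2   -8 2
SUB      -10
STORE 2  (empty)
PUSH -9  -9
PUSH 1   -9 1
POP      -9
NEG      9
STORE 2  (empty)
LOAD 2   9
NEG      -9
PUSH 46  -9 46
MUL      -414
PUSH -4  -414 -4
LOAD 2   -414 -4 9
POP      -414 -4
PUSH 7   -414 -4 7
SWAP     -414 7 -4
POP      -414 7
GT       0
STORE 0  (empty)
PUSH 7   7
LOAD 0   7 0
ADD      7
NEG      -7

-7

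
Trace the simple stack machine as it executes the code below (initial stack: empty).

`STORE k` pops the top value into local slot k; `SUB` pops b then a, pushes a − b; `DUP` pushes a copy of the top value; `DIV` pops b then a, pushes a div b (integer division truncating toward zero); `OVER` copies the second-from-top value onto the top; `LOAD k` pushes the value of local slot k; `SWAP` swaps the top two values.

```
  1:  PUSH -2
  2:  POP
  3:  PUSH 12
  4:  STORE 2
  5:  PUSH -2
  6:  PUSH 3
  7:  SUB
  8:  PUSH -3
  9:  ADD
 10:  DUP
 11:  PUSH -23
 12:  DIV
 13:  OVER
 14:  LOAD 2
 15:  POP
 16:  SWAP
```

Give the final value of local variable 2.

12

PUSH -2  : -2
POP      : (empty)
PUSH 12  : 12
STORE 2  : (empty)
PUSH -2  : -2
PUSH 3   : -2 3
SUB      : -5
PUSH -3  : -5 -3
ADD      : -8
DUP      : -8 -8
PUSH -23 : -8 -8 -23
DIV      : -8 0
OVER     : -8 0 -8
LOAD 2   : -8 0 -8 12
POP      : -8 0 -8
SWAP     : -8 -8 0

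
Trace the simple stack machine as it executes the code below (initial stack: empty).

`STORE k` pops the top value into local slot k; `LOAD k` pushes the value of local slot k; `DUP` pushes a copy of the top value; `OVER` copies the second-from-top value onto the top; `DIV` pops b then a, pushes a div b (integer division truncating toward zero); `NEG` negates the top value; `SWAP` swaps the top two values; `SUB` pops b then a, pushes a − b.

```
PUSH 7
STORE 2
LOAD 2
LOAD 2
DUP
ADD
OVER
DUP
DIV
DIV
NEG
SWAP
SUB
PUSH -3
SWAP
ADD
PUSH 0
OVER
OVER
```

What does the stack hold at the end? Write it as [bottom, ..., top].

PUSH 7  : [7]
STORE 2 : []
LOAD 2  : [7]
LOAD 2  : [7, 7]
DUP     : [7, 7, 7]
ADD     : [7, 14]
OVER    : [7, 14, 7]
DUP     : [7, 14, 7, 7]
DIV     : [7, 14, 1]
DIV     : [7, 14]
NEG     : [7, -14]
SWAP    : [-14, 7]
SUB     : [-21]
PUSH -3 : [-21, -3]
SWAP    : [-3, -21]
ADD     : [-24]
PUSH 0  : [-24, 0]
OVER    : [-24, 0, -24]
OVER    : [-24, 0, -24, 0]

[-24, 0, -24, 0]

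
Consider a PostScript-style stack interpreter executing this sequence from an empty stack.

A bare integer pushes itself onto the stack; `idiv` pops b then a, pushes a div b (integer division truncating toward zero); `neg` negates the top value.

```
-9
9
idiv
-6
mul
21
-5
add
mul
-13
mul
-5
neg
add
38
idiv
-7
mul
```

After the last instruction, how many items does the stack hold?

1

-9   : -9
9    : -9 9
idiv : -1
-6   : -1 -6
mul  : 6
21   : 6 21
-5   : 6 21 -5
add  : 6 16
mul  : 96
-13  : 96 -13
mul  : -1248
-5   : -1248 -5
neg  : -1248 5
add  : -1243
38   : -1243 38
idiv : -32
-7   : -32 -7
mul  : 224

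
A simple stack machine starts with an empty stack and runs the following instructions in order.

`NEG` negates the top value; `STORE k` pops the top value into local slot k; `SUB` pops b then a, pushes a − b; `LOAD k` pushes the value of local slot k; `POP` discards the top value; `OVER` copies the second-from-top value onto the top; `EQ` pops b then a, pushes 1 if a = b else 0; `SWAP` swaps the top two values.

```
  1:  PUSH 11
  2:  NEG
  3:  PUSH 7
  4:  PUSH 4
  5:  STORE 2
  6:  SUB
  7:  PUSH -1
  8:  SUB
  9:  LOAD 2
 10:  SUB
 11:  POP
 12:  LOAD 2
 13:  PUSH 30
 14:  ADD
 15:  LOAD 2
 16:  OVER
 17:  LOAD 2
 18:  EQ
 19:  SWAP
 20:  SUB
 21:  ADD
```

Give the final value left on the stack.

PUSH 11 → 11
NEG     → -11
PUSH 7  → -11 7
PUSH 4  → -11 7 4
STORE 2 → -11 7
SUB     → -18
PUSH -1 → -18 -1
SUB     → -17
LOAD 2  → -17 4
SUB     → -21
POP     → (empty)
LOAD 2  → 4
PUSH 30 → 4 30
ADD     → 34
LOAD 2  → 34 4
OVER    → 34 4 34
LOAD 2  → 34 4 34 4
EQ      → 34 4 0
SWAP    → 34 0 4
SUB     → 34 -4
ADD     → 30

30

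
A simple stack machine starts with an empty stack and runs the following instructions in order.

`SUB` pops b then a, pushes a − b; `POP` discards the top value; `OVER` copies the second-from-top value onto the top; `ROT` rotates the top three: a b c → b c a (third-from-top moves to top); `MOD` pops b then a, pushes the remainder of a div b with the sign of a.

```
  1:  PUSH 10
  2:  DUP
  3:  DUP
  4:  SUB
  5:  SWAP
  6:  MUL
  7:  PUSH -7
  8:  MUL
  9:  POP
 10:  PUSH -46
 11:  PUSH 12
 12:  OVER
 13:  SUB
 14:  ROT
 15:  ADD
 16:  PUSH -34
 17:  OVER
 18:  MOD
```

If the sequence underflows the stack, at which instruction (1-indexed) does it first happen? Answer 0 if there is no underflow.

14

PUSH 10  : [10]
DUP      : [10, 10]
DUP      : [10, 10, 10]
SUB      : [10, 0]
SWAP     : [0, 10]
MUL      : [0]
PUSH -7  : [0, -7]
MUL      : [0]
POP      : []
PUSH -46 : [-46]
PUSH 12  : [-46, 12]
OVER     : [-46, 12, -46]
SUB      : [-46, 58]
ROT  — needs 3 operands, stack has 2 → underflow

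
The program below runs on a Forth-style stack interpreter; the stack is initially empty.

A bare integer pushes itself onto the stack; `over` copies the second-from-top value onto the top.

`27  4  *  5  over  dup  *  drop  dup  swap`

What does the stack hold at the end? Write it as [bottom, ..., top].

[108, 5, 5]

27   → 27
4    → 27 4
*    → 108
5    → 108 5
over → 108 5 108
dup  → 108 5 108 108
*    → 108 5 11664
drop → 108 5
dup  → 108 5 5
swap → 108 5 5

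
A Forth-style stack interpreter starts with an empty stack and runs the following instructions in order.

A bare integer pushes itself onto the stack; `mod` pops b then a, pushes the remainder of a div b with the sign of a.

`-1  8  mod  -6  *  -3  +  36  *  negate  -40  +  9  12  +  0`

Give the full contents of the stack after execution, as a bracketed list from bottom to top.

-1     → -1
8      → -1 8
mod    → -1
-6     → -1 -6
*      → 6
-3     → 6 -3
+      → 3
36     → 3 36
*      → 108
negate → -108
-40    → -108 -40
+      → -148
9      → -148 9
12     → -148 9 12
+      → -148 21
0      → -148 21 0

[-148, 21, 0]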